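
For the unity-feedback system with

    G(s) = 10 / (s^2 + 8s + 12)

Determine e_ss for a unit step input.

e_ss = 0.5455

G(s) has no poles at the origin.
This is a Type 0 system. Kp = lim_{s→0} G(s) = 10/12 = 5/6.
e_ss = 1/(1 + Kp) = 1/(1 + 5/6) = 6/11 ≈ 0.5455.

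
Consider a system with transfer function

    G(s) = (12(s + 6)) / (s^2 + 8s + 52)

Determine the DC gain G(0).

At s = 0 each factor (s + a) contributes a and each (s^2 + bs + c) contributes c.
G(0) = 12·(6) / ((52)) = 72/52 = 18/13.

G(0) = 18/13 ≈ 1.385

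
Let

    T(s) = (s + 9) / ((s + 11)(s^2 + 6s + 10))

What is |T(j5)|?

|T(j5)| ≈ 0.02540

Substitute s = j5: numerator = 9 + j5, denominator = -315 + j255.
|T(j5)| = |9 + j5| / |-315 + j255| = 10.296 / 405.28 ≈ 0.02540.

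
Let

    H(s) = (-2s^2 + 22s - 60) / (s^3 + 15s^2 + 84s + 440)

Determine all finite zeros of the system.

s = 5, 6

Set the numerator to zero: -2s^2 + 22s - 60 = 0, i.e. -2·(s^2 - 11s + 30) = 0.
Factoring: (s - 5)(s - 6) = 0.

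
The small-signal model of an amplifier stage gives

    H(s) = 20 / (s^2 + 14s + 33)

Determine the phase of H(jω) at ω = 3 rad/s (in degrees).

At s = j3: numerator = 20, denominator = 24 + j42.
∠H = ∠num − ∠den = 0° − (60.255°) = -60.26°.

∠H(j3) ≈ -60.26°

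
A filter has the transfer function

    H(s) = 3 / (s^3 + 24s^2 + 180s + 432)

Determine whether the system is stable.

stable

The denominator s^3 + 24s^2 + 180s + 432 factors as (s + 12)(s + 6)^2, giving poles at s = -12, -6, -6.
Since all poles lie strictly in the left half-plane, the system is stable.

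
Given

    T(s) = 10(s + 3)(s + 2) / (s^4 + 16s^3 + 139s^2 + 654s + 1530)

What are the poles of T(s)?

The poles are the roots of the denominator s^4 + 16s^3 + 139s^2 + 654s + 1530 = 0.
No real roots exist; factor into two real quadratics: (s^2 + 10s + 34)(s^2 + 6s + 45) = 0.
Each quadratic gives a conjugate pair via the quadratic formula.

s = -5 ± 3j, -3 ± 6j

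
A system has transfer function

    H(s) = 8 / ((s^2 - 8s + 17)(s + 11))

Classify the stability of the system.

unstable

The poles can be read from the denominator factors: s = 4 ± j, -11.
Since the pole(s) at s = 4 ± j lie in the right half-plane, the system is unstable.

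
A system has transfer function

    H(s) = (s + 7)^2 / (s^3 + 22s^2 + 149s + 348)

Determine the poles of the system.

s = -5 ± 2j, -12

The poles are the roots of the denominator s^3 + 22s^2 + 149s + 348 = 0.
Trying s = -12: the polynomial evaluates to 0, so (s + 12) is a factor.
Dividing out leaves s^2 + 10s + 29 = 0.
The quadratic formula then gives s = -5 ± 2j.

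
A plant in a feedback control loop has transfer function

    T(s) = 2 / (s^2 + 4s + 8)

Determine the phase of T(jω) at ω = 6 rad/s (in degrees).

∠T(j6) ≈ -139.4°

At s = j6: numerator = 2, denominator = -28 + j24.
∠T = ∠num − ∠den = 0° − (139.40°) = -139.4°.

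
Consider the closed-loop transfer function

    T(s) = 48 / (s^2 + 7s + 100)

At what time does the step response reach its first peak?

t_p ≈ 0.3354 s

Comparing s^2 + 7s + 100 to s^2 + 2ζωₙs + ωₙ²: ωₙ = 10 rad/s and ζ = 7/(2·10) = 0.35.
ζωₙ = 7/2 = 3.5, so ω_d = ωₙ√(1−ζ²) = √(ωₙ² − (ζωₙ)²) = √(100 − 3.5²) = √87.75 ≈ 9.367 rad/s.
t_p = π/ω_d = π/9.367 ≈ 0.3354 s.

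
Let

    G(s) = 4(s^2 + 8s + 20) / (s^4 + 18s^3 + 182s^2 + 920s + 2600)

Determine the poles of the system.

The poles are the roots of the denominator s^4 + 18s^3 + 182s^2 + 920s + 2600 = 0.
No real roots exist; factor into two real quadratics: (s^2 + 8s + 52)(s^2 + 10s + 50) = 0.
Each quadratic gives a conjugate pair via the quadratic formula.

s = -4 + 6j, -4 - 6j, -5 + 5j, -5 - 5j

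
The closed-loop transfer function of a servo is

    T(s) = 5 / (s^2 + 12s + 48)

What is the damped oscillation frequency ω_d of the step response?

Comparing s^2 + 12s + 48 to s^2 + 2ζωₙs + ωₙ²: ωₙ = √48 ≈ 6.928 rad/s and ζ = 12/(2·√48) ≈ 0.8660.
ζωₙ = 12/2 = 6, so ω_d = ωₙ√(1−ζ²) = √(ωₙ² − (ζωₙ)²) = √(48 − 6²) = √12 ≈ 3.464 rad/s.

ω_d ≈ 3.464 rad/s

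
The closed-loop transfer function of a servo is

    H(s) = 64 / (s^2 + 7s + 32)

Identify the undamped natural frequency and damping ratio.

Compare the denominator to the standard form s^2 + 2ζωₙs + ωₙ².
ωₙ² = 32, so ωₙ = √32 ≈ 5.657 rad/s.
2ζωₙ = 7, so ζ = 7/(2·√32) ≈ 0.6187.

ωₙ ≈ 5.657 rad/s, ζ ≈ 0.6187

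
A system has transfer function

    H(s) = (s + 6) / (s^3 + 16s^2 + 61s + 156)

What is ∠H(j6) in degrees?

∠H(j6) ≈ -115.3°

At s = j6: numerator = 6 + j6, denominator = -420 + j150.
∠H = ∠num − ∠den = 45° − (160.35°) = -115.3°.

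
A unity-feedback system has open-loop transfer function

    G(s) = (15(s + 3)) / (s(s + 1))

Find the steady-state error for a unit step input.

e_ss = 0

G(s) has one pole at the origin.
This is a Type 1 system; for a step input the steady-state error is zero.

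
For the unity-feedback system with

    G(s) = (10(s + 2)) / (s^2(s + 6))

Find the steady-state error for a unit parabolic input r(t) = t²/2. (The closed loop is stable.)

G(s) has 2 poles at the origin.
This is a Type 2 system. Ka = lim_{s→0} s^2·G(s) = 20/6 = 10/3.
e_ss = 1/Ka = 1/(10/3) = 3/10 ≈ 0.3000.

e_ss = 0.3000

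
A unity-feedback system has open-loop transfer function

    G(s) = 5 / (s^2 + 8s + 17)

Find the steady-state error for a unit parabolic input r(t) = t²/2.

e_ss = ∞

G(s) has no poles at the origin.
This is a Type 0 system; Ka = lim_{s→0} s^2·G(s) = 0, so the steady-state error for a parabola input is infinite.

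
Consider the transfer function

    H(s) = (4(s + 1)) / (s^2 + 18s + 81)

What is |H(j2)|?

|H(j2)| ≈ 0.1052

Substitute s = j2: numerator = 4 + j8, denominator = 77 + j36.
|H(j2)| = |4 + j8| / |77 + j36| = 8.9443 / 85 ≈ 0.1052.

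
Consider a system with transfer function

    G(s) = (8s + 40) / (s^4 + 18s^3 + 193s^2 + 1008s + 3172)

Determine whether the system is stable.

The denominator s^4 + 18s^3 + 193s^2 + 1008s + 3172 factors as (s^2 + 8s + 52)(s^2 + 10s + 61), giving poles at s = -4 + 6j, -4 - 6j, -5 + 6j, -5 - 6j.
Since all poles lie strictly in the left half-plane, the system is stable.

stable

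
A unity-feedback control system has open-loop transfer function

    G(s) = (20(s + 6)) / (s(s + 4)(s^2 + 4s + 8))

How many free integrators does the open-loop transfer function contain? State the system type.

The denominator has 1 factor of s at the origin (free integrator), so this is a Type 1 system.

Type 1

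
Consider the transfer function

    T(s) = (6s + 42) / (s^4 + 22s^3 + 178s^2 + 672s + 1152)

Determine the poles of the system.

s = -3 + 3j, -3 - 3j, -8, -8

The poles are the roots of the denominator s^4 + 22s^3 + 178s^2 + 672s + 1152 = 0.
Trying s = -8: the polynomial evaluates to 0, so (s + 8) is a factor.
Dividing out leaves s^3 + 14s^2 + 66s + 144 = 0.
This factors further as (s^2 + 6s + 18)(s + 8) = 0.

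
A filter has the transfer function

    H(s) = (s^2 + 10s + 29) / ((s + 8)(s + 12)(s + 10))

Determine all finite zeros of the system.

Set the numerator to zero: s^2 + 10s + 29 = 0.
Factoring: (s^2 + 10s + 29) = 0.

s = -5 ± 2j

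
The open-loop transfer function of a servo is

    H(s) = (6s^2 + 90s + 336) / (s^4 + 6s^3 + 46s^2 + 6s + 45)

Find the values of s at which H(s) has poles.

s = -3 + 6j, -3 - 6j, j, -j

The poles are the roots of the denominator s^4 + 6s^3 + 46s^2 + 6s + 45 = 0.
No real roots exist; factor into two real quadratics: (s^2 + 6s + 45)(s^2 + 1) = 0.
Each quadratic gives a conjugate pair via the quadratic formula.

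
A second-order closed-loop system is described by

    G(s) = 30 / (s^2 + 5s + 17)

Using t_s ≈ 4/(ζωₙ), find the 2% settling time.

t_s ≈ 1.600 s

Comparing s^2 + 5s + 17 to s^2 + 2ζωₙs + ωₙ²: ωₙ = √17 ≈ 4.123 rad/s and ζ = 5/(2·√17) ≈ 0.6063.
ζωₙ = 5/2 = 2.5, so t_s ≈ 4/(ζωₙ) = 4/2.5 = 1.600 s.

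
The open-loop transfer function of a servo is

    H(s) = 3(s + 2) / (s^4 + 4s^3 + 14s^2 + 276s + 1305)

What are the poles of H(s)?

s = 3 + 6j, 3 - 6j, -5 + 2j, -5 - 2j

The poles are the roots of the denominator s^4 + 4s^3 + 14s^2 + 276s + 1305 = 0.
No real roots exist; factor into two real quadratics: (s^2 - 6s + 45)(s^2 + 10s + 29) = 0.
Each quadratic gives a conjugate pair via the quadratic formula.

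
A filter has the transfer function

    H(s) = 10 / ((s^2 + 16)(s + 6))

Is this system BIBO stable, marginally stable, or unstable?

marginally stable

The poles can be read from the denominator factors: s = 4j, -4j, -6.
Since the simple pole(s) at s = ±4j lie on the jω-axis with none in the right half-plane, the system is marginally stable.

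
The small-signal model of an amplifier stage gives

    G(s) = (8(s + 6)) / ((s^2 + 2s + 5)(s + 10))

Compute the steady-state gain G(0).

At s = 0 each factor (s + a) contributes a and each (s^2 + bs + c) contributes c.
G(0) = 8·(6) / ((5) · (10)) = 48/50 = 24/25.

G(0) = 24/25 ≈ 0.9600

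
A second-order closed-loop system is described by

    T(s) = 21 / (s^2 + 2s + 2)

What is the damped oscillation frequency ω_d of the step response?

Comparing s^2 + 2s + 2 to s^2 + 2ζωₙs + ωₙ²: ωₙ = √2 ≈ 1.414 rad/s and ζ = 2/(2·√2) ≈ 0.7071.
ζωₙ = 2/2 = 1, so ω_d = ωₙ√(1−ζ²) = √(ωₙ² − (ζωₙ)²) = √(2 − 1²) = √1 = 1 rad/s.

ω_d = 1 rad/s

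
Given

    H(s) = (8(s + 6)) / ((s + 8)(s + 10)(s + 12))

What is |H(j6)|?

|H(j6)| ≈ 0.04339

Substitute s = j6: numerator = 48 + j48, denominator = -120 + j1560.
|H(j6)| = |48 + j48| / |-120 + j1560| = 67.882 / 1564.6 ≈ 0.04339.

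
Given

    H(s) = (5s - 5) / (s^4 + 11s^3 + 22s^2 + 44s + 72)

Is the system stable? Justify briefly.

marginally stable

The denominator s^4 + 11s^3 + 22s^2 + 44s + 72 factors as (s^2 + 4)(s + 2)(s + 9), giving poles at s = 2j, -2j, -2, -9.
Since the simple pole(s) at s = 2j, -2j lie on the jω-axis with none in the right half-plane, the system is marginally stable.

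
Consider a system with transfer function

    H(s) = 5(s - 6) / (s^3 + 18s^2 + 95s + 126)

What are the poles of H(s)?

The poles are the roots of the denominator s^3 + 18s^2 + 95s + 126 = 0.
Trying s = -2: the polynomial evaluates to 0, so (s + 2) is a factor.
Dividing out leaves s^2 + 16s + 63 = 0.
Factoring the quadratic: (s + 9)(s + 7) = 0.

s = -2, -9, -7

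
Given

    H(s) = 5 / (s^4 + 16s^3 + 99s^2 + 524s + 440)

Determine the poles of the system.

s = -2 ± 6j, -1, -11

The poles are the roots of the denominator s^4 + 16s^3 + 99s^2 + 524s + 440 = 0.
Trying s = -1: the polynomial evaluates to 0, so (s + 1) is a factor.
Dividing out leaves s^3 + 15s^2 + 84s + 440 = 0.
This factors further as (s^2 + 4s + 40)(s + 11) = 0.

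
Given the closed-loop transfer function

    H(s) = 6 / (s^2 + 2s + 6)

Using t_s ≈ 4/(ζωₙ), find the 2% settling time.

t_s ≈ 4 s

Comparing s^2 + 2s + 6 to s^2 + 2ζωₙs + ωₙ²: ωₙ = √6 ≈ 2.449 rad/s and ζ = 2/(2·√6) ≈ 0.4082.
ζωₙ = 2/2 = 1, so t_s ≈ 4/(ζωₙ) = 4/1 = 4 s.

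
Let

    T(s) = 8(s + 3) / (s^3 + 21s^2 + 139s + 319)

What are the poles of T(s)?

The poles are the roots of the denominator s^3 + 21s^2 + 139s + 319 = 0.
Trying s = -11: the polynomial evaluates to 0, so (s + 11) is a factor.
Dividing out leaves s^2 + 10s + 29 = 0.
The quadratic formula then gives s = -5 ± 2j.

s = -5 ± 2j, -11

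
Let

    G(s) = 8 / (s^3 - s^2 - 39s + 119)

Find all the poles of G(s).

The poles are the roots of the denominator s^3 - s^2 - 39s + 119 = 0.
Trying s = -7: the polynomial evaluates to 0, so (s + 7) is a factor.
Dividing out leaves s^2 - 8s + 17 = 0.
The quadratic formula then gives s = 4 ± 1j.

s = 4 + j, 4 - j, -7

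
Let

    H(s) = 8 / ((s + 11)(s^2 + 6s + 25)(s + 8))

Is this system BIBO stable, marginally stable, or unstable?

The poles can be read from the denominator factors: s = -11, -3 ± 4j, -8.
Since all poles lie strictly in the left half-plane, the system is stable.

stable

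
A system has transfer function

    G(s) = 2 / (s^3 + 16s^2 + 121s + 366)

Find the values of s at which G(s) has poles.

The poles are the roots of the denominator s^3 + 16s^2 + 121s + 366 = 0.
Trying s = -6: the polynomial evaluates to 0, so (s + 6) is a factor.
Dividing out leaves s^2 + 10s + 61 = 0.
The quadratic formula then gives s = -5 ± 6j.

s = -5 + 6j, -5 - 6j, -6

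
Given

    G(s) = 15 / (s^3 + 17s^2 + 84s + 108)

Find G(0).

Set s = 0: G(0) = (15) / (108) = 5/36.

G(0) = 5/36 ≈ 0.1389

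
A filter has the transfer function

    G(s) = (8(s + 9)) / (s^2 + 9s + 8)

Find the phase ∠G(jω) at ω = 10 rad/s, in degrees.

∠G(j10) ≈ -87.62°

At s = j10: numerator = 72 + j80, denominator = -92 + j90.
∠G = ∠num − ∠den = 48.013° − (135.63°) = -87.62°.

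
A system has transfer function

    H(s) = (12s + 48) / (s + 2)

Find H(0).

Set s = 0: H(0) = (48) / (2) = 24.

H(0) = 24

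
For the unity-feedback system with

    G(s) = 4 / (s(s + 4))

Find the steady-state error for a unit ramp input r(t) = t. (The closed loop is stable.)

e_ss = 1

G(s) has one pole at the origin.
This is a Type 1 system. Kv = lim_{s→0} s·G(s) = 4/4 = 1.
e_ss = 1/Kv = 1/(1) = 1.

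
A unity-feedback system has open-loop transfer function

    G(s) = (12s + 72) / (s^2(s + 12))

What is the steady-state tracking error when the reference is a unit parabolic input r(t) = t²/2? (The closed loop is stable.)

e_ss = 0.1667

G(s) has 2 poles at the origin.
This is a Type 2 system. Ka = lim_{s→0} s^2·G(s) = 72/12 = 6.
e_ss = 1/Ka = 1/(6) = 1/6 ≈ 0.1667.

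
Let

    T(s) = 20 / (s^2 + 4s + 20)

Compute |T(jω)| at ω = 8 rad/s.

Substitute s = j8: numerator = 20, denominator = -44 + j32.
|T(j8)| = |20| / |-44 + j32| = 20 / 54.406 ≈ 0.3676.

|T(j8)| ≈ 0.3676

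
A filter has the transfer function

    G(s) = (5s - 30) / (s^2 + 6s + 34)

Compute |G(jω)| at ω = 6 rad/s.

|G(j6)| ≈ 1.177

Substitute s = j6: numerator = -30 + j30, denominator = -2 + j36.
|G(j6)| = |-30 + j30| / |-2 + j36| = 42.426 / 36.056 ≈ 1.177.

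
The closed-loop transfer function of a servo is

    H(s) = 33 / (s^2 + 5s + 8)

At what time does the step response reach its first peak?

t_p ≈ 2.375 s

Comparing s^2 + 5s + 8 to s^2 + 2ζωₙs + ωₙ²: ωₙ = √8 ≈ 2.828 rad/s and ζ = 5/(2·√8) ≈ 0.8839.
ζωₙ = 5/2 = 2.5, so ω_d = ωₙ√(1−ζ²) = √(ωₙ² − (ζωₙ)²) = √(8 − 2.5²) = √1.75 ≈ 1.323 rad/s.
t_p = π/ω_d = π/1.323 ≈ 2.375 s.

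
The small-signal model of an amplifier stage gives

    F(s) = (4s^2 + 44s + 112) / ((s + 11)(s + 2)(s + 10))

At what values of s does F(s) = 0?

s = -7, -4

Set the numerator to zero: 4s^2 + 44s + 112 = 0, i.e. 4·(s^2 + 11s + 28) = 0.
Factoring: (s + 7)(s + 4) = 0.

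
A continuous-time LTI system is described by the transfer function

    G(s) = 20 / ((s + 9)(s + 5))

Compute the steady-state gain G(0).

G(0) = 4/9 ≈ 0.4444

Set s = 0: G(0) = (20) / (45) = 4/9.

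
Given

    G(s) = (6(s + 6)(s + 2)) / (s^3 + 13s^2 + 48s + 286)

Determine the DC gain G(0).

G(0) = 36/143 ≈ 0.2517

Set s = 0: G(0) = (72) / (286) = 36/143.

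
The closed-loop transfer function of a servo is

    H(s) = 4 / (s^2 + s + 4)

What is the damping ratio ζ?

Compare the denominator to the standard form s^2 + 2ζωₙs + ωₙ².
ωₙ² = 4, so ωₙ = 2 rad/s.
2ζωₙ = 1, so ζ = 1/(2·2) = 0.25.

ζ = 0.25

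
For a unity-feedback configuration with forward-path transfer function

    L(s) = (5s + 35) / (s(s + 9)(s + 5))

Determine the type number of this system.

The denominator has 1 factor of s at the origin (free integrator), so this is a Type 1 system.

Type 1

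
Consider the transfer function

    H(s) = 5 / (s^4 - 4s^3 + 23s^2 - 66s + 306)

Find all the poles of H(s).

s = 3 ± 3j, -1 ± 4j

The poles are the roots of the denominator s^4 - 4s^3 + 23s^2 - 66s + 306 = 0.
No real roots exist; factor into two real quadratics: (s^2 - 6s + 18)(s^2 + 2s + 17) = 0.
Each quadratic gives a conjugate pair via the quadratic formula.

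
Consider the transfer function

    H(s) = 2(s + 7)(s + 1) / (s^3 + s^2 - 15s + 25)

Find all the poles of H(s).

The poles are the roots of the denominator s^3 + s^2 - 15s + 25 = 0.
Trying s = -5: the polynomial evaluates to 0, so (s + 5) is a factor.
Dividing out leaves s^2 - 4s + 5 = 0.
The quadratic formula then gives s = 2 ± 1j.

s = 2 + j, 2 - j, -5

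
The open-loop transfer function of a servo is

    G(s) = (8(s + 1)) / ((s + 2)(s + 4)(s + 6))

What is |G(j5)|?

|G(j5)| ≈ 0.1515

Substitute s = j5: numerator = 8 + j40, denominator = -252 + j95.
|G(j5)| = |8 + j40| / |-252 + j95| = 40.792 / 269.31 ≈ 0.1515.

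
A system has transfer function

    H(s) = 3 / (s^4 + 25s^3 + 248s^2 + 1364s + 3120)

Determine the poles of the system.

s = -4 ± 6j, -5, -12

The poles are the roots of the denominator s^4 + 25s^3 + 248s^2 + 1364s + 3120 = 0.
Trying s = -5: the polynomial evaluates to 0, so (s + 5) is a factor.
Dividing out leaves s^3 + 20s^2 + 148s + 624 = 0.
This factors further as (s^2 + 8s + 52)(s + 12) = 0.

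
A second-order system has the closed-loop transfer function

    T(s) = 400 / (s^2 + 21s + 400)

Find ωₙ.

ωₙ = 20 rad/s

Compare the denominator to the standard form s^2 + 2ζωₙs + ωₙ².
ωₙ² = 400, so ωₙ = 20 rad/s.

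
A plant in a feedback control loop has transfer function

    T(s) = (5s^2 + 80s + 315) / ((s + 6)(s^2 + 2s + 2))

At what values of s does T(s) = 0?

s = -9, -7

Set the numerator to zero: 5s^2 + 80s + 315 = 0, i.e. 5·(s^2 + 16s + 63) = 0.
Factoring: (s + 9)(s + 7) = 0.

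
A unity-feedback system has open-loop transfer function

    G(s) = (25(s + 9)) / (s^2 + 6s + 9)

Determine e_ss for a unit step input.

e_ss = 0.03846

G(s) has no poles at the origin.
This is a Type 0 system. Kp = lim_{s→0} G(s) = 225/9 = 25.
e_ss = 1/(1 + Kp) = 1/(1 + 25) = 1/26 ≈ 0.03846.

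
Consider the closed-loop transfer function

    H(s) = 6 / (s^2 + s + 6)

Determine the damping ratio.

ζ ≈ 0.2041

Compare the denominator to the standard form s^2 + 2ζωₙs + ωₙ².
ωₙ² = 6, so ωₙ = √6 ≈ 2.449 rad/s.
2ζωₙ = 1, so ζ = 1/(2·√6) ≈ 0.2041.
With ζ = 0.2041 the response is underdamped.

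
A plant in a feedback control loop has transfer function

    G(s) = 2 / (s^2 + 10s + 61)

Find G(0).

At s = 0 each factor (s + a) contributes a and each (s^2 + bs + c) contributes c.
G(0) = 2·1 / ((61)) = 2/61 = 2/61.

G(0) = 2/61 ≈ 0.03279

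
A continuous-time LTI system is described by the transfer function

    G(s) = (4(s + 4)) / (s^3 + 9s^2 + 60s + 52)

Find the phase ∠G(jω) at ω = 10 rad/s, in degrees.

∠G(j10) ≈ -137.1°

At s = j10: numerator = 16 + j40, denominator = -848 - j400.
∠G = ∠num − ∠den = 68.199° − (-154.75°) = 222.9°, which wraps to -137.1°.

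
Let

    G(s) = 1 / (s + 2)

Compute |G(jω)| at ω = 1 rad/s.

|G(j1)| ≈ 0.4472

Substitute s = j1: numerator = 1, denominator = 2 + j1.
|G(j1)| = |1| / |2 + j1| = 1 / 2.2361 ≈ 0.4472.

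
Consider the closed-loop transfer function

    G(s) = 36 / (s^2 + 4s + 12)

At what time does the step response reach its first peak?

Comparing s^2 + 4s + 12 to s^2 + 2ζωₙs + ωₙ²: ωₙ = √12 ≈ 3.464 rad/s and ζ = 4/(2·√12) ≈ 0.5774.
ζωₙ = 4/2 = 2, so ω_d = ωₙ√(1−ζ²) = √(ωₙ² − (ζωₙ)²) = √(12 − 2²) = √8 ≈ 2.828 rad/s.
t_p = π/ω_d = π/2.828 ≈ 1.111 s.

t_p ≈ 1.111 s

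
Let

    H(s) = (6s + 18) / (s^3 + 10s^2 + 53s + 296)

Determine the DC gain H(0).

H(0) = 9/148 ≈ 0.06081

Set s = 0: H(0) = (18) / (296) = 9/148.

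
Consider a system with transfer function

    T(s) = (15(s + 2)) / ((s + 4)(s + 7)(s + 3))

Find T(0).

T(0) = 5/14 ≈ 0.3571

At s = 0 each factor (s + a) contributes a and each (s^2 + bs + c) contributes c.
T(0) = 15·(2) / ((4) · (7) · (3)) = 30/84 = 5/14.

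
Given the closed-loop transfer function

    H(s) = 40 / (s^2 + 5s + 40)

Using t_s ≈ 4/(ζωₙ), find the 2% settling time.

t_s ≈ 1.600 s

Comparing s^2 + 5s + 40 to s^2 + 2ζωₙs + ωₙ²: ωₙ = √40 ≈ 6.325 rad/s and ζ = 5/(2·√40) ≈ 0.3953.
ζωₙ = 5/2 = 2.5, so t_s ≈ 4/(ζωₙ) = 4/2.5 = 1.600 s.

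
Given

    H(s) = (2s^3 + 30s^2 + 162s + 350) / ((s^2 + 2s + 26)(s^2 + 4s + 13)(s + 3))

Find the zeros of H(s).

Set the numerator to zero: 2s^3 + 30s^2 + 162s + 350 = 0, i.e. 2·(s^3 + 15s^2 + 81s + 175) = 0.
Factoring: (s + 7)(s^2 + 8s + 25) = 0.

s = -7, -4 + 3j, -4 - 3j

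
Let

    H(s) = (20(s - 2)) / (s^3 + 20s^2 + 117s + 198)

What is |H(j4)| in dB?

|H(j4)|_dB ≈ -13.5 dB

Substitute s = j4: numerator = -40 + j80, denominator = -122 + j404.
|H(j4)| = |-40 + j80| / |-122 + j404| = 89.443 / 422.02 ≈ 0.2119.
In decibels: 20·log₁₀(0.2119) ≈ -13.5 dB.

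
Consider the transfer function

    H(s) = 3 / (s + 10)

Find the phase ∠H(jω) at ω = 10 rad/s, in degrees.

∠H(j10) ≈ -45°

At s = j10: numerator = 3, denominator = 10 + j10.
∠H = ∠num − ∠den = 0° − (45°) = -45°.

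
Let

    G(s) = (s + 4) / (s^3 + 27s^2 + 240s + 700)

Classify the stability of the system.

stable

The denominator s^3 + 27s^2 + 240s + 700 factors as (s + 7)(s + 10)^2, giving poles at s = -7, -10, -10.
Since all poles lie strictly in the left half-plane, the system is stable.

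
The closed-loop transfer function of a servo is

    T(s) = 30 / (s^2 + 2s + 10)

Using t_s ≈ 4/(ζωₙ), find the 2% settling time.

Comparing s^2 + 2s + 10 to s^2 + 2ζωₙs + ωₙ²: ωₙ = √10 ≈ 3.162 rad/s and ζ = 2/(2·√10) ≈ 0.3162.
ζωₙ = 2/2 = 1, so t_s ≈ 4/(ζωₙ) = 4/1 = 4 s.

t_s ≈ 4 s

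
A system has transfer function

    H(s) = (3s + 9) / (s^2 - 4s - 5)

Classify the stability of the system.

The denominator s^2 - 4s - 5 factors as (s - 5)(s + 1), giving poles at s = 5, -1.
Since the pole(s) at s = 5 lie in the right half-plane, the system is unstable.

unstable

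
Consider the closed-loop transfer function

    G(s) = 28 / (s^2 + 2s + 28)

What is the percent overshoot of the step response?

%OS ≈ 54.6%

Comparing s^2 + 2s + 28 to s^2 + 2ζωₙs + ωₙ²: ωₙ = √28 ≈ 5.292 rad/s and ζ = 2/(2·√28) ≈ 0.1890.
%OS = 100·exp(−πζ/√(1−ζ²)) = 100·exp(−π·0.1890/√(1−0.1890²)) ≈ 54.6%.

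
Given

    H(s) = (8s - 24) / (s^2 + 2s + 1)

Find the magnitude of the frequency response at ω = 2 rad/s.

|H(j2)| ≈ 5.769

Substitute s = j2: numerator = -24 + j16, denominator = -3 + j4.
|H(j2)| = |-24 + j16| / |-3 + j4| = 28.844 / 5 ≈ 5.769.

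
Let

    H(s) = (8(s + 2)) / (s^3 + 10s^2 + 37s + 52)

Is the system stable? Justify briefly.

The denominator s^3 + 10s^2 + 37s + 52 factors as (s^2 + 6s + 13)(s + 4), giving poles at s = -3 + 2j, -3 - 2j, -4.
Since all poles lie strictly in the left half-plane, the system is stable.

stable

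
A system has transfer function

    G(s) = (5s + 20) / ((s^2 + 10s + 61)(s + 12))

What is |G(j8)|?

|G(j8)| ≈ 0.03873

Substitute s = j8: numerator = 20 + j40, denominator = -676 + j936.
|G(j8)| = |20 + j40| / |-676 + j936| = 44.721 / 1154.6 ≈ 0.03873.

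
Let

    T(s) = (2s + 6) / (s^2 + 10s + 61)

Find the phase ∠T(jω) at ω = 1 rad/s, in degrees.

At s = j1: numerator = 6 + j2, denominator = 60 + j10.
∠T = ∠num − ∠den = 18.435° − (9.4623°) = 8.973°.

∠T(j1) ≈ 8.973°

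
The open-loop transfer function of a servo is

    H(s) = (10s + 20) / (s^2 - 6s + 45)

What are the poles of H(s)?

s = 3 ± 6j

The poles are the roots of the denominator s^2 - 6s + 45 = 0.
Using the quadratic formula: s = (6 ± √(-144))/2 = 3 ± 6j.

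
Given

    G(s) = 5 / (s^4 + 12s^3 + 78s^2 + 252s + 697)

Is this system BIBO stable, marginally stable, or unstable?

The denominator s^4 + 12s^3 + 78s^2 + 252s + 697 factors as (s^2 + 2s + 17)(s^2 + 10s + 41), giving poles at s = -1 ± 4j, -5 ± 4j.
Since all poles lie strictly in the left half-plane, the system is stable.

stable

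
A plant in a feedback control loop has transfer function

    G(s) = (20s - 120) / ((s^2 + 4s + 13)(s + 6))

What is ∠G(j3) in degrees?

At s = j3: numerator = -120 + j60, denominator = -12 + j84.
∠G = ∠num − ∠den = 153.43° − (98.130°) = 55.30°.

∠G(j3) ≈ 55.30°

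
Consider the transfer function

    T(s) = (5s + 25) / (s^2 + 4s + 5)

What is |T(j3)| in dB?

|T(j3)|_dB ≈ 7.25 dB

Substitute s = j3: numerator = 25 + j15, denominator = -4 + j12.
|T(j3)| = |25 + j15| / |-4 + j12| = 29.155 / 12.649 ≈ 2.305.
In decibels: 20·log₁₀(2.305) ≈ 7.25 dB.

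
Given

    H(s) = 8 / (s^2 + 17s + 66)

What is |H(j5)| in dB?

Substitute s = j5: numerator = 8, denominator = 41 + j85.
|H(j5)| = |8| / |41 + j85| = 8 / 94.372 ≈ 0.08477.
In decibels: 20·log₁₀(0.08477) ≈ -21.4 dB.

|H(j5)|_dB ≈ -21.4 dB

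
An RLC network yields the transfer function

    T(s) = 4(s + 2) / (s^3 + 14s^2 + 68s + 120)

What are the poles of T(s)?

The poles are the roots of the denominator s^3 + 14s^2 + 68s + 120 = 0.
Trying s = -6: the polynomial evaluates to 0, so (s + 6) is a factor.
Dividing out leaves s^2 + 8s + 20 = 0.
The quadratic formula then gives s = -4 ± 2j.

s = -4 + 2j, -4 - 2j, -6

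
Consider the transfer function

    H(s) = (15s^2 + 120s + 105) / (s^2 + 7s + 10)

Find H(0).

Set s = 0: H(0) = (105) / (10) = 21/2.

H(0) = 21/2 ≈ 10.50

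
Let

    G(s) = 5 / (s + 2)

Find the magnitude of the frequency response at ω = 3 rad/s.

Substitute s = j3: numerator = 5, denominator = 2 + j3.
|G(j3)| = |5| / |2 + j3| = 5 / 3.6056 ≈ 1.387.

|G(j3)| ≈ 1.387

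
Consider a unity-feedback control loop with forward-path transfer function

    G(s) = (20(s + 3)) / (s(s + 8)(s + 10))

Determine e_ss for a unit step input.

e_ss = 0

G(s) has one pole at the origin.
This is a Type 1 system; for a step input the steady-state error is zero.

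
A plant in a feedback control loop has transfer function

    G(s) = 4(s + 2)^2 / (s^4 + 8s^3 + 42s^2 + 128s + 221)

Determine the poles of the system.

The poles are the roots of the denominator s^4 + 8s^3 + 42s^2 + 128s + 221 = 0.
No real roots exist; factor into two real quadratics: (s^2 + 2s + 17)(s^2 + 6s + 13) = 0.
Each quadratic gives a conjugate pair via the quadratic formula.

s = -1 ± 4j, -3 ± 2j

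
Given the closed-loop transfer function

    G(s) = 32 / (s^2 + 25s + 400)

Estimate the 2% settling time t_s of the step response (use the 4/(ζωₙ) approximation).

Comparing s^2 + 25s + 400 to s^2 + 2ζωₙs + ωₙ²: ωₙ = 20 rad/s and ζ = 25/(2·20) = 0.625.
ζωₙ = 25/2 = 12.5, so t_s ≈ 4/(ζωₙ) = 4/12.5 = 0.3200 s.

t_s ≈ 0.3200 s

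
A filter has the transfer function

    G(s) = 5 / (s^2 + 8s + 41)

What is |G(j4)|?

Substitute s = j4: numerator = 5, denominator = 25 + j32.
|G(j4)| = |5| / |25 + j32| = 5 / 40.608 ≈ 0.1231.

|G(j4)| ≈ 0.1231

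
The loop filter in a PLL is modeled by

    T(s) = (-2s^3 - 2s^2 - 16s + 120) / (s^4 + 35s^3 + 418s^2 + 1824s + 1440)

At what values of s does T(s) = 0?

Set the numerator to zero: -2s^3 - 2s^2 - 16s + 120 = 0, i.e. -2·(s^3 + s^2 + 8s - 60) = 0.
Factoring: (s - 3)(s^2 + 4s + 20) = 0.

s = 3, -2 ± 4j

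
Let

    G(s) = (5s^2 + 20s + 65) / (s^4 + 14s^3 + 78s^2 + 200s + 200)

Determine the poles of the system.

The poles are the roots of the denominator s^4 + 14s^3 + 78s^2 + 200s + 200 = 0.
No real roots exist; factor into two real quadratics: (s^2 + 6s + 10)(s^2 + 8s + 20) = 0.
Each quadratic gives a conjugate pair via the quadratic formula.

s = -3 + j, -3 - j, -4 + 2j, -4 - 2j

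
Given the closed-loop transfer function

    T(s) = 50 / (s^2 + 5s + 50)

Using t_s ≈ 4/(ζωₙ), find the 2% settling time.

Comparing s^2 + 5s + 50 to s^2 + 2ζωₙs + ωₙ²: ωₙ = √50 ≈ 7.071 rad/s and ζ = 5/(2·√50) ≈ 0.3536.
ζωₙ = 5/2 = 2.5, so t_s ≈ 4/(ζωₙ) = 4/2.5 = 1.600 s.

t_s ≈ 1.600 s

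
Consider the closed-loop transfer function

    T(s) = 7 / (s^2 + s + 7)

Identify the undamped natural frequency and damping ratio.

Compare the denominator to the standard form s^2 + 2ζωₙs + ωₙ².
ωₙ² = 7, so ωₙ = √7 ≈ 2.646 rad/s.
2ζωₙ = 1, so ζ = 1/(2·√7) ≈ 0.1890.
With ζ = 0.1890 the response is underdamped.

ωₙ ≈ 2.646 rad/s, ζ ≈ 0.1890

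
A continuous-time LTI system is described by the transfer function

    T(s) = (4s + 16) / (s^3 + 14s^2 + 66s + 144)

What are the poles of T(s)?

s = -3 + 3j, -3 - 3j, -8

The poles are the roots of the denominator s^3 + 14s^2 + 66s + 144 = 0.
Trying s = -8: the polynomial evaluates to 0, so (s + 8) is a factor.
Dividing out leaves s^2 + 6s + 18 = 0.
The quadratic formula then gives s = -3 ± 3j.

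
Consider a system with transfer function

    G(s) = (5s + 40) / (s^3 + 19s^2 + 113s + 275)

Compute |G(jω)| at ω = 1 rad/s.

Substitute s = j1: numerator = 40 + j5, denominator = 256 + j112.
|G(j1)| = |40 + j5| / |256 + j112| = 40.311 / 279.43 ≈ 0.1443.

|G(j1)| ≈ 0.1443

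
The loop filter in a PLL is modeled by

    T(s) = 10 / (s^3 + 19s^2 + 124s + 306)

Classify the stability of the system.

stable

The denominator s^3 + 19s^2 + 124s + 306 factors as (s^2 + 10s + 34)(s + 9), giving poles at s = -5 ± 3j, -9.
Since all poles lie strictly in the left half-plane, the system is stable.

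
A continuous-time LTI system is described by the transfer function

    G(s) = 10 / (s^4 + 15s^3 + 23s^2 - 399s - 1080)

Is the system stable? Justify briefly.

unstable

The denominator s^4 + 15s^3 + 23s^2 - 399s - 1080 factors as (s + 8)(s + 3)(s + 9)(s - 5), giving poles at s = -8, -3, -9, 5.
Since the pole(s) at s = 5 lie in the right half-plane, the system is unstable.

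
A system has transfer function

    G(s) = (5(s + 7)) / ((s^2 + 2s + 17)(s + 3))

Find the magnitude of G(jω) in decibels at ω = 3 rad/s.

|G(j3)|_dB ≈ -0.939 dB

Substitute s = j3: numerator = 35 + j15, denominator = 6 + j42.
|G(j3)| = |35 + j15| / |6 + j42| = 38.079 / 42.426 ≈ 0.8975.
In decibels: 20·log₁₀(0.8975) ≈ -0.939 dB.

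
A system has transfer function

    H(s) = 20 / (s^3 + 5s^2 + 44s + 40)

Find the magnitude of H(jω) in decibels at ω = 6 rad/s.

|H(j6)|_dB ≈ -17.4 dB

Substitute s = j6: numerator = 20, denominator = -140 + j48.
|H(j6)| = |20| / |-140 + j48| = 20 / 148 ≈ 0.1351.
In decibels: 20·log₁₀(0.1351) ≈ -17.4 dB.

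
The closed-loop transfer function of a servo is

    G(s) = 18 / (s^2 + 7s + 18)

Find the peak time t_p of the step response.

Comparing s^2 + 7s + 18 to s^2 + 2ζωₙs + ωₙ²: ωₙ = √18 ≈ 4.243 rad/s and ζ = 7/(2·√18) ≈ 0.8250.
ζωₙ = 7/2 = 3.5, so ω_d = ωₙ√(1−ζ²) = √(ωₙ² − (ζωₙ)²) = √(18 − 3.5²) = √5.75 ≈ 2.398 rad/s.
t_p = π/ω_d = π/2.398 ≈ 1.310 s.

t_p ≈ 1.310 s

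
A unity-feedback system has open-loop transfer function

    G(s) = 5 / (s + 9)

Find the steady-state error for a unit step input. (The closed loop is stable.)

e_ss = 0.6429

G(s) has no poles at the origin.
This is a Type 0 system. Kp = lim_{s→0} G(s) = 5/9.
e_ss = 1/(1 + Kp) = 1/(1 + 5/9) = 9/14 ≈ 0.6429.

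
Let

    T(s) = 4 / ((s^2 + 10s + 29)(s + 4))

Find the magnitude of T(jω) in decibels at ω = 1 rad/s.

|T(j1)|_dB ≈ -29.7 dB

Substitute s = j1: numerator = 4, denominator = 102 + j68.
|T(j1)| = |4| / |102 + j68| = 4 / 122.59 ≈ 0.03263.
In decibels: 20·log₁₀(0.03263) ≈ -29.7 dB.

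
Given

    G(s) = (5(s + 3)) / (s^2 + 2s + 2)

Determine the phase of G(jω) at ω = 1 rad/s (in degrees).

∠G(j1) ≈ -45°

At s = j1: numerator = 15 + j5, denominator = 1 + j2.
∠G = ∠num − ∠den = 18.435° − (63.435°) = -45°.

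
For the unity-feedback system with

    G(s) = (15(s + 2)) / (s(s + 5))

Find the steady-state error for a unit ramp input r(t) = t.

G(s) has one pole at the origin.
This is a Type 1 system. Kv = lim_{s→0} s·G(s) = 30/5 = 6.
e_ss = 1/Kv = 1/(6) = 1/6 ≈ 0.1667.

e_ss = 0.1667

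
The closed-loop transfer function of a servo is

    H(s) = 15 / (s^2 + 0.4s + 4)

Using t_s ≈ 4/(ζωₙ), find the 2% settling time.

Comparing s^2 + 0.4s + 4 to s^2 + 2ζωₙs + ωₙ²: ωₙ = 2 rad/s and ζ = 0.4/(2·2) = 0.1.
ζωₙ = 0.4/2 = 0.2, so t_s ≈ 4/(ζωₙ) = 4/0.2 = 20 s.

t_s ≈ 20 s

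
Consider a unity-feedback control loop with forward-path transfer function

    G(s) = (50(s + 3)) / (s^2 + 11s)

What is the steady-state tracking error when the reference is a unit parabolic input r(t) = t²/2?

G(s) has one pole at the origin.
This is a Type 1 system; Ka = lim_{s→0} s^2·G(s) = 0, so the steady-state error for a parabola input is infinite.

e_ss = ∞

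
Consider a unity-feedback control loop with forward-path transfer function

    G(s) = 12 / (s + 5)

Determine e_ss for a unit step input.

e_ss = 0.2941

G(s) has no poles at the origin.
This is a Type 0 system. Kp = lim_{s→0} G(s) = 12/5.
e_ss = 1/(1 + Kp) = 1/(1 + 12/5) = 5/17 ≈ 0.2941.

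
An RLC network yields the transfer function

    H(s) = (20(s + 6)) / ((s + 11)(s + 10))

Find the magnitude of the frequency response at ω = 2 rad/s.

Substitute s = j2: numerator = 120 + j40, denominator = 106 + j42.
|H(j2)| = |120 + j40| / |106 + j42| = 126.49 / 114.02 ≈ 1.109.

|H(j2)| ≈ 1.109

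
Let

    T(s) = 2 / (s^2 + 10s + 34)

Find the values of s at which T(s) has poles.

s = -5 + 3j, -5 - 3j

The poles are the roots of the denominator s^2 + 10s + 34 = 0.
Using the quadratic formula: s = (-10 ± √(-36))/2 = -5 ± 3j.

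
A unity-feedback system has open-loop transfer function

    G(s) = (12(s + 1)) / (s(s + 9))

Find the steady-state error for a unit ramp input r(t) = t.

G(s) has one pole at the origin.
This is a Type 1 system. Kv = lim_{s→0} s·G(s) = 12/9 = 4/3.
e_ss = 1/Kv = 1/(4/3) = 3/4 ≈ 0.7500.

e_ss = 0.7500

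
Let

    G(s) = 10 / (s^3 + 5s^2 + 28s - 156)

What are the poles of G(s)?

s = -4 + 6j, -4 - 6j, 3

The poles are the roots of the denominator s^3 + 5s^2 + 28s - 156 = 0.
Trying s = 3: the polynomial evaluates to 0, so (s - 3) is a factor.
Dividing out leaves s^2 + 8s + 52 = 0.
The quadratic formula then gives s = -4 ± 6j.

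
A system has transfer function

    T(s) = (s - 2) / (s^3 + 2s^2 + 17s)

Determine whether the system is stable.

The denominator s^3 + 2s^2 + 17s factors as s(s^2 + 2s + 17), giving poles at s = 0, -1 ± 4j.
Since the simple pole(s) at s = 0 lie on the jω-axis with none in the right half-plane, the system is marginally stable.

marginally stable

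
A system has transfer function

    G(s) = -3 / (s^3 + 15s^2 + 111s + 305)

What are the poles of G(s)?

The poles are the roots of the denominator s^3 + 15s^2 + 111s + 305 = 0.
Trying s = -5: the polynomial evaluates to 0, so (s + 5) is a factor.
Dividing out leaves s^2 + 10s + 61 = 0.
The quadratic formula then gives s = -5 ± 6j.

s = -5 + 6j, -5 - 6j, -5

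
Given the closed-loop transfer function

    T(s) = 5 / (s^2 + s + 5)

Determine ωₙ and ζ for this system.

ωₙ ≈ 2.236 rad/s, ζ ≈ 0.2236

Compare the denominator to the standard form s^2 + 2ζωₙs + ωₙ².
ωₙ² = 5, so ωₙ = √5 ≈ 2.236 rad/s.
2ζωₙ = 1, so ζ = 1/(2·√5) ≈ 0.2236.
With ζ = 0.2236 the response is underdamped.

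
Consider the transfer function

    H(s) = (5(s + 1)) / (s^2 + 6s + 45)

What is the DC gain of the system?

At s = 0 each factor (s + a) contributes a and each (s^2 + bs + c) contributes c.
H(0) = 5·(1) / ((45)) = 5/45 = 1/9.

H(0) = 1/9 ≈ 0.1111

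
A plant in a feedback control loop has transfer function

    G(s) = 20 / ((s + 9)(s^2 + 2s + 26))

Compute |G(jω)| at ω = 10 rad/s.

|G(j10)| ≈ 0.01939

Substitute s = j10: numerator = 20, denominator = -866 - j560.
|G(j10)| = |20| / |-866 - j560| = 20 / 1031.3 ≈ 0.01939.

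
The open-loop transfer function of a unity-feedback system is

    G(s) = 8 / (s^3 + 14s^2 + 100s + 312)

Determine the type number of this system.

Type 0

The denominator has no factor of s at the origin — no free integrator — so this is a Type 0 system.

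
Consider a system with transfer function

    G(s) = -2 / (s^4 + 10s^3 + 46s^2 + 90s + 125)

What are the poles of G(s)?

The poles are the roots of the denominator s^4 + 10s^3 + 46s^2 + 90s + 125 = 0.
No real roots exist; factor into two real quadratics: (s^2 + 2s + 5)(s^2 + 8s + 25) = 0.
Each quadratic gives a conjugate pair via the quadratic formula.

s = -1 + 2j, -1 - 2j, -4 + 3j, -4 - 3j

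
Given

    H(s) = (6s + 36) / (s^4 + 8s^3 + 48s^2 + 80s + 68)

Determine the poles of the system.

s = -1 + j, -1 - j, -3 + 5j, -3 - 5j

The poles are the roots of the denominator s^4 + 8s^3 + 48s^2 + 80s + 68 = 0.
No real roots exist; factor into two real quadratics: (s^2 + 2s + 2)(s^2 + 6s + 34) = 0.
Each quadratic gives a conjugate pair via the quadratic formula.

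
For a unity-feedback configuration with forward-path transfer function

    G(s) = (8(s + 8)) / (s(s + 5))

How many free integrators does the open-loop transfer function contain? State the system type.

Type 1

The denominator has 1 factor of s at the origin (free integrator), so this is a Type 1 system.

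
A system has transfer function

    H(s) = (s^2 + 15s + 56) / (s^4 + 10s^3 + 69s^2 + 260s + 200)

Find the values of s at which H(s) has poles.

s = -1, -2 + 6j, -2 - 6j, -5

The poles are the roots of the denominator s^4 + 10s^3 + 69s^2 + 260s + 200 = 0.
Trying s = -1: the polynomial evaluates to 0, so (s + 1) is a factor.
Dividing out leaves s^3 + 9s^2 + 60s + 200 = 0.
This factors further as (s^2 + 4s + 40)(s + 5) = 0.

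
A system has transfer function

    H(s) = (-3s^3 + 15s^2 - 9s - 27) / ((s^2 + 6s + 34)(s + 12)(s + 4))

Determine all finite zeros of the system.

Set the numerator to zero: -3s^3 + 15s^2 - 9s - 27 = 0, i.e. -3·(s^3 - 5s^2 + 3s + 9) = 0.
Factoring: (s - 3)^2(s + 1) = 0.

s = 3, 3, -1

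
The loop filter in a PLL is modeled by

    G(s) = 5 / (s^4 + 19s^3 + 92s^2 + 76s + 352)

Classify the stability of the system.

marginally stable

The denominator s^4 + 19s^3 + 92s^2 + 76s + 352 factors as (s^2 + 4)(s + 11)(s + 8), giving poles at s = ±2j, -11, -8.
Since the simple pole(s) at s = ±2j lie on the jω-axis with none in the right half-plane, the system is marginally stable.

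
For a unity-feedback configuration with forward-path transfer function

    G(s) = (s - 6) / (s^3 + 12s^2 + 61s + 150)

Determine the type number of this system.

Type 0

The denominator has no factor of s at the origin — no free integrator — so this is a Type 0 system.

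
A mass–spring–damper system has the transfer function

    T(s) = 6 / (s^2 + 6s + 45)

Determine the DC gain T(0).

At s = 0 each factor (s + a) contributes a and each (s^2 + bs + c) contributes c.
T(0) = 6·1 / ((45)) = 6/45 = 2/15.

T(0) = 2/15 ≈ 0.1333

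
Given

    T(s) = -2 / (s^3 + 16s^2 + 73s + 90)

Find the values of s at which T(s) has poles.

s = -9, -2, -5

The poles are the roots of the denominator s^3 + 16s^2 + 73s + 90 = 0.
Trying s = -9: the polynomial evaluates to 0, so (s + 9) is a factor.
Dividing out leaves s^2 + 7s + 10 = 0.
Factoring the quadratic: (s + 2)(s + 5) = 0.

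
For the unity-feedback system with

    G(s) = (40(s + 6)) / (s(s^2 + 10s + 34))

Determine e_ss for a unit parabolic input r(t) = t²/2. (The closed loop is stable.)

e_ss = ∞

G(s) has one pole at the origin.
This is a Type 1 system; Ka = lim_{s→0} s^2·G(s) = 0, so the steady-state error for a parabola input is infinite.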